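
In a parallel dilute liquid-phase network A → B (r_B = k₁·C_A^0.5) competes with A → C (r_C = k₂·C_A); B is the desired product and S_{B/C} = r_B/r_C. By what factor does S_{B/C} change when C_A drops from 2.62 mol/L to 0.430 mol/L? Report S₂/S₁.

2.47

S_{B/C} = (k₁/k₂)·C_A^-0.5, so S₂/S₁ = (C_{A,2}/C_{A,1})^-0.5.
= (0.430/2.62)^(-0.5) = (0.1641)^(-0.5) = 2.47.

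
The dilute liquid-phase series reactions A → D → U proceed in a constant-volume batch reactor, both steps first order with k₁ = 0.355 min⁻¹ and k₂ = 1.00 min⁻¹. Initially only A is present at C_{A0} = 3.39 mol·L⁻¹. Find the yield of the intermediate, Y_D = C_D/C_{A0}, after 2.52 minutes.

0.181

For first-order series with pure A initially, C_D(t) = k₁C_{A0}/(k₂−k₁)·(e^(−k₁t) − e^(−k₂t)).
e^(−k₁t) = e^(−0.355×2.52) = e^(−0.8946) = 0.4088; e^(−k₂t) = e^(−2.520) = 0.08046.
C_D = 0.355×3.39/(1.00−0.355) × (0.4088−0.08046) = 1.866×0.3283 = 0.6126 mol·L⁻¹.
Y_D = C_D/C_{A0} = 0.6126/3.39 = 0.181.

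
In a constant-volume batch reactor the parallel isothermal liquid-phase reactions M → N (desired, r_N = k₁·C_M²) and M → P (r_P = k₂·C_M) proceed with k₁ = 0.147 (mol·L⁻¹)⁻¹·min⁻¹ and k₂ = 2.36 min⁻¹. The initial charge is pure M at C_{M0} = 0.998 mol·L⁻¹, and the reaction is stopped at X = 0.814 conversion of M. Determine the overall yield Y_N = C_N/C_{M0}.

C_M = C_{M0}(1−X) = 0.1856 mol·L⁻¹.
Along a PFR/batch, dC_P/dC_M = −r_P/(r_N+r_P) = −k₂/(k₂+k₁·C_M).
Integrating from C_{M0} to C_M: C_P = (2.36/0.147)·ln[(2.36+0.147·0.998)/(2.36+0.147·0.186)] = 16.05·ln(2.507/2.387) = 0.7836 mol·L⁻¹.
Then C_N = (C_{M0}−C_M) − C_P = 0.8124 − 0.7836 = 0.02873 mol·L⁻¹.
Y_N = C_N/C_{M0} = 0.02873/0.998 = 0.0288.

0.0288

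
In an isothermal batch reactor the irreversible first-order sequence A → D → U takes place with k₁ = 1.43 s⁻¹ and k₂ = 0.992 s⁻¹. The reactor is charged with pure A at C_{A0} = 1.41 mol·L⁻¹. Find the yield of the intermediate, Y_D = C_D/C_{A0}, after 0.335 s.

Solving the coupled first-order balances gives C_D(t) = [k₁/(k₂−k₁)]·C_{A0}·(e^(−k₁t) − e^(−k₂t)).
e^(−k₁t) = e^(−1.43×0.335) = e^(−0.4791) = 0.6194; e^(−k₂t) = e^(−0.3323) = 0.7173.
C_D = 1.43×1.41/(0.992−1.43) × (0.6194−0.7173) = (-4.603)×(-0.09789) = 0.4506 mol·L⁻¹.
Y_D = C_D/C_{A0} = 0.4506/1.41 = 0.320.

0.320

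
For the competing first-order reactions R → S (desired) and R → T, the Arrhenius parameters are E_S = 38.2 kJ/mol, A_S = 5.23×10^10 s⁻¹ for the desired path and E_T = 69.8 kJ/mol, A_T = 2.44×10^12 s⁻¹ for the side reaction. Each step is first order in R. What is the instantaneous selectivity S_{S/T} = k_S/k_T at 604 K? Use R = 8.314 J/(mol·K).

Since both paths have the same order in R, the concentration cancels and S_{S/T} = k_S/k_T = (A_S/A_T)·exp[(E_T−E_S)/(RT)].
(E_T−E_S)/(RT) = (69.8−38.2)×10³/(8.314×604) = 31600/5022 = 6.293.
k_S/k_T = (5.23×10^10/2.44×10^12)·exp(6.293) = 0.02143 × 540.6 = 11.6.

11.6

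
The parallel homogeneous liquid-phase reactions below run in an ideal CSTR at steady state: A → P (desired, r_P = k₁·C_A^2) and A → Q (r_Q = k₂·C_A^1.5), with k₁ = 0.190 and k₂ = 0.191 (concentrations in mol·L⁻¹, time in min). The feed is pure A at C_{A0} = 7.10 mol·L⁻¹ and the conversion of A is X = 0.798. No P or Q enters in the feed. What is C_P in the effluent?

Exit C_A = C_{A0}(1−X) = 7.10×0.202 = 1.434 mol·L⁻¹.
A CSTR operates uniformly at the exit composition, giving r_P = 0.3908 and r_Q = 0.3281 (each k·C_A^n at C_A = 1.434).
Fraction of consumed A going to P: r_P/(r_P+r_Q) = 0.5437.
C_P = 0.5437·C_{A0}·X = 0.5437×7.10×0.798 = 3.08 mol·L⁻¹.

3.08 mol·L⁻¹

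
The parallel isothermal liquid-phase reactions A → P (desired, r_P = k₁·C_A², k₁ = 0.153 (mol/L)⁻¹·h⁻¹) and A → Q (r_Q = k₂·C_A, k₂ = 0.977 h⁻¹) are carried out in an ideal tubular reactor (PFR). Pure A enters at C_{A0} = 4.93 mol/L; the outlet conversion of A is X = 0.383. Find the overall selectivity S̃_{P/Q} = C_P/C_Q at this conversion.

C_A = C_{A0}(1−X) = 3.042 mol/L.
Along a PFR/batch, dC_Q/dC_A = −r_Q/(r_P+r_Q) = −k₂/(k₂+k₁·C_A).
Integrating from C_{A0} to C_A: C_Q = (0.977/0.153)·ln[(0.977+0.153·4.93)/(0.977+0.153·3.04)] = 6.386·ln(1.731/1.442) = 1.166 mol/L.
Then C_P = (C_{A0}−C_A) − C_Q = 1.888 − 1.166 = 0.7224 mol/L.
S̃_{P/Q} = C_P/C_Q = 0.7224/1.166 = 0.620.

0.620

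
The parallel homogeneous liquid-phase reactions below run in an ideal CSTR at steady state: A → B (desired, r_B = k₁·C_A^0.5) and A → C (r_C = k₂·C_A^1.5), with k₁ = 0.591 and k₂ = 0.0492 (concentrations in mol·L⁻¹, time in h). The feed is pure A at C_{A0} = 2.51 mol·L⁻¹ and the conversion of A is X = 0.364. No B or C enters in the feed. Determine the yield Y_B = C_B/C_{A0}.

0.321

Exit C_A = C_{A0}(1−X) = 2.51×0.636 = 1.596 mol·L⁻¹.
In a CSTR the entire volume is at exit conditions, so r_B = 0.591×1.596^0.5 = 0.7467 and r_C = 0.0492×1.596^1.5 = 0.09923.
Fraction of consumed A going to B: r_B/(r_B+r_C) = 0.8827.
C_B = 0.8827·C_{A0}·X = 0.8827×2.51×0.364 = 0.806 mol·L⁻¹; Y_B = C_B/C_{A0} = 0.321.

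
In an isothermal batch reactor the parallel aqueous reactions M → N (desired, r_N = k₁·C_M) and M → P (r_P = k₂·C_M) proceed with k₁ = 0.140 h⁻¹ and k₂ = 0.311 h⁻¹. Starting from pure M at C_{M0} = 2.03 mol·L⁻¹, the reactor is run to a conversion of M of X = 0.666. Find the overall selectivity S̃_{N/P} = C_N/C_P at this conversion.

C_M = C_{M0}(1−X) = 0.6780 mol·L⁻¹.
Both paths are first order in M, so the instantaneous fraction to N is constant: dC_N/d(−C_M) = k₁/(k₁+k₂) = 0.3104.
C_N = 0.3104·(C_{M0}−C_M) = 0.3104×1.352 = 0.420 mol·L⁻¹.
C_P = (C_{M0}−C_M)−C_N = 0.9323 mol·L⁻¹; S̃_{N/P} = 0.4197/0.9323 = 0.450.

0.450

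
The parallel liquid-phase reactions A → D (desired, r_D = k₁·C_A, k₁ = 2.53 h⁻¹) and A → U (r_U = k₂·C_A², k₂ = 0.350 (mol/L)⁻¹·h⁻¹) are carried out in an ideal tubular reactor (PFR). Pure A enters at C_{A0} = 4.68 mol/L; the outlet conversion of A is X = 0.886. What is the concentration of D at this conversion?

C_A = C_{A0}(1−X) = 0.5335 mol/L.
Along a PFR/batch, dC_D/dC_A = −r_D/(r_D+r_U) = −k₁/(k₁+k₂·C_A).
Integrating from C_{A0} to C_A: C_D = (2.53/0.350)·ln[(2.53+0.350·4.68)/(2.53+0.350·0.534)] = 7.229·ln(4.168/2.717) = 3.094 mol/L.

3.09 mol/L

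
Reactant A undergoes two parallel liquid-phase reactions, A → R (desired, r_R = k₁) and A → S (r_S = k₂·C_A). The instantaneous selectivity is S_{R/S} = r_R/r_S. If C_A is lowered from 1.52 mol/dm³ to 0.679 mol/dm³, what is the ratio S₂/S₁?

2.24

S_{R/S} = (k₁/k₂)·C_A⁻¹, so S₂/S₁ = (C_{A,2}/C_{A,1})⁻¹.
= 1.52/0.679 = 2.24.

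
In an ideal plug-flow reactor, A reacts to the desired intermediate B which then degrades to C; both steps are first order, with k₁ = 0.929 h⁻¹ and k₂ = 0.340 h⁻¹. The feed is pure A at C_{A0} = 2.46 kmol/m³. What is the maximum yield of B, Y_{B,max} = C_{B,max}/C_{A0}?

At the optimum, C_{B,max}/C_{A0} = (k₁/k₂)^[k₂/(k₂−k₁)].
= (0.929/0.340)^(0.340/(0.340−0.929)) = (2.732)^(-0.5772) = 0.5598.

0.560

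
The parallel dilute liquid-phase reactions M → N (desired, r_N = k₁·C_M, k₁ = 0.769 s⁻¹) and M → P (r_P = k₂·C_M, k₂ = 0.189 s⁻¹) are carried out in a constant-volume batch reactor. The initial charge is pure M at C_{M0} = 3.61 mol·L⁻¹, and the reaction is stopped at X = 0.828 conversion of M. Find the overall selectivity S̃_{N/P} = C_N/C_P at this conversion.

C_M = C_{M0}(1−X) = 0.6209 mol·L⁻¹.
Both paths are first order in M, so the instantaneous fraction to N is constant: dC_N/d(−C_M) = k₁/(k₁+k₂) = 0.8027.
C_N = 0.8027·(C_{M0}−C_M) = 0.8027×2.989 = 2.40 mol·L⁻¹.
C_P = (C_{M0}−C_M)−C_N = 0.5897 mol·L⁻¹; S̃_{N/P} = 2.399/0.5897 = 4.07.

4.07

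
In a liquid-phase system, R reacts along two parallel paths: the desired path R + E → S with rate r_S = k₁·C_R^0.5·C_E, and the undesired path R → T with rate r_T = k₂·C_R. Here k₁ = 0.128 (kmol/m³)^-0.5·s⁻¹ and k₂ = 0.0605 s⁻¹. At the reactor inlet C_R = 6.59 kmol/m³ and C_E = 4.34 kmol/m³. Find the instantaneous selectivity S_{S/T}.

3.58

S_{S/T} = r_S/r_T = (k₁·C_R^0.5·C_E)/(k₂·C_R) = (k₁/k₂)·C_R^-0.5·C_E.
= (0.128×6.590^0.5×4.340) / (0.0605×6.590) = 1.426/0.3987 = 3.58.
The undesired path is higher order in R, so low C_R (CSTR or dilute feed) favours S.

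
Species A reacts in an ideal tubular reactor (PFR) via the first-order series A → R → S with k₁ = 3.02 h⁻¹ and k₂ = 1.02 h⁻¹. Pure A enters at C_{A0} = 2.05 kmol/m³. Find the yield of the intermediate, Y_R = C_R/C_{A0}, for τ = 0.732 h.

0.550

For first-order series with pure A initially, C_R(τ) = k₁C_{A0}/(k₂−k₁)·(e^(−k₁τ) − e^(−k₂τ)).
e^(−k₁τ) = e^(−3.02×0.732) = e^(−2.211) = 0.1096; e^(−k₂τ) = e^(−0.7466) = 0.4740.
C_R = 3.02×2.05/(1.02−3.02) × (0.1096−0.4740) = (-3.095)×(-0.3643) = 1.128 kmol/m³.
Y_R = C_R/C_{A0} = 1.128/2.05 = 0.550.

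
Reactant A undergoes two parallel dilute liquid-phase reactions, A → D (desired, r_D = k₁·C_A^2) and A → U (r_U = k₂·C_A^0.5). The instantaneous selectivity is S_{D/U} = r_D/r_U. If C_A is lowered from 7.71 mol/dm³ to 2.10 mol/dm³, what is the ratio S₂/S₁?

S_{D/U} = (k₁/k₂)·C_A^1.5, so S₂/S₁ = (C_{A,2}/C_{A,1})^1.5.
= (2.10/7.71)^1.5 = (0.2724)^1.5 = 0.142.

0.142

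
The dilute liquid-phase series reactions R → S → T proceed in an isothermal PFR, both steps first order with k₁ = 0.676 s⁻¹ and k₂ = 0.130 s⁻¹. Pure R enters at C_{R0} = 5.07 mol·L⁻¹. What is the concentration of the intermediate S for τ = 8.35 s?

The intermediate concentration in a first-order A→B→C sequence is C_S = k₁C_{R0}(e^(−k₁τ) − e^(−k₂τ))/(k₂−k₁).
e^(−k₁τ) = e^(−0.676×8.35) = e^(−5.645) = 0.003537; e^(−k₂τ) = e^(−1.085) = 0.3377.
C_S = 0.676×5.07/(0.130−0.676) × (0.003537−0.3377) = (-6.277)×(-0.3342) = 2.098 mol·L⁻¹.

2.10 mol·L⁻¹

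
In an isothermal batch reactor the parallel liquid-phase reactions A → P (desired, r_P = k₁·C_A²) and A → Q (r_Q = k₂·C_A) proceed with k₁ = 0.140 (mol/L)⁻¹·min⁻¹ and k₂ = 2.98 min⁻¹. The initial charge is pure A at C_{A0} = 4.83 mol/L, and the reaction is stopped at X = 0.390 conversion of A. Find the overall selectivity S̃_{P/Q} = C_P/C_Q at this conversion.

0.182

C_A = C_{A0}(1−X) = 2.946 mol/L.
Along a PFR/batch, dC_Q/dC_A = −r_Q/(r_P+r_Q) = −k₂/(k₂+k₁·C_A).
Integrating from C_{A0} to C_A: C_Q = (2.98/0.140)·ln[(2.98+0.140·4.83)/(2.98+0.140·2.95)] = 21.29·ln(3.656/3.392) = 1.594 mol/L.
Then C_P = (C_{A0}−C_A) − C_Q = 1.884 − 1.594 = 0.2902 mol/L.
S̃_{P/Q} = C_P/C_Q = 0.2902/1.594 = 0.182.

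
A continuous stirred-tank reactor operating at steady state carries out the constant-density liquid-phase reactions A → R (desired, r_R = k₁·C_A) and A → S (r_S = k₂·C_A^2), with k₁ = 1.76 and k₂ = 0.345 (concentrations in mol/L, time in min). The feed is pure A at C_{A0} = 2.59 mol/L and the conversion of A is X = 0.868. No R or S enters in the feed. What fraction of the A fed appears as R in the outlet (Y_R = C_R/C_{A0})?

0.813

Exit C_A = C_{A0}(1−X) = 2.59×0.132 = 0.3419 mol/L.
Rates in a CSTR are evaluated at the outlet concentration: r_R = 1.76×0.3419 = 0.6017, r_S = 0.345×0.3419^2 = 0.04032.
Fraction of consumed A going to R: r_R/(r_R+r_S) = 0.9372.
C_R = 0.9372·C_{A0}·X = 0.9372×2.59×0.868 = 2.11 mol/L; Y_R = C_R/C_{A0} = 0.813.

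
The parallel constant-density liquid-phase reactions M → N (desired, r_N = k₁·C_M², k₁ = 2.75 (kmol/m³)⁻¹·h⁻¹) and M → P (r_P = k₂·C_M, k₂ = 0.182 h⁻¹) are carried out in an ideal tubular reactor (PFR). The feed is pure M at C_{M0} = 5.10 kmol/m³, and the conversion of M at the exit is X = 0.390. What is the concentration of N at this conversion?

1.96 kmol/m³

C_M = C_{M0}(1−X) = 3.111 kmol/m³.
Along a PFR/batch, dC_P/dC_M = −r_P/(r_N+r_P) = −k₂/(k₂+k₁·C_M).
Integrating from C_{M0} to C_M: C_P = (0.182/2.75)·ln[(0.182+2.75·5.10)/(0.182+2.75·3.11)] = 0.06618·ln(14.21/8.737) = 0.03217 kmol/m³.
Then C_N = (C_{M0}−C_M) − C_P = 1.989 − 0.03217 = 1.957 kmol/m³.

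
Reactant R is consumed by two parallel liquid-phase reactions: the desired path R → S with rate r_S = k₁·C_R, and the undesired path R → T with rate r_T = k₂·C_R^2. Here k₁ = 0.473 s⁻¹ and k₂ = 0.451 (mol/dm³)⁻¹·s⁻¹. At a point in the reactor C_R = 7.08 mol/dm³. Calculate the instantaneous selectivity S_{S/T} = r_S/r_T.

S_{S/T} = r_S/r_T = (k₁·C_R)/(k₂·C_R^2) = (k₁/k₂)·C_R⁻¹.
= (0.473×7.080) / (0.451×7.080^2) = 3.349/22.61 = 0.148.
The undesired path is higher order in R, so low C_R (CSTR or dilute feed) favours S.

0.148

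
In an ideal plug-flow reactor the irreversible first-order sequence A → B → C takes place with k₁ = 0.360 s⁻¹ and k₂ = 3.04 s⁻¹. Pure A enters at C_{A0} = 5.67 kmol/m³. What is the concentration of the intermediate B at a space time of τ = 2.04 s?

For first-order series with pure A initially, C_B(τ) = k₁C_{A0}/(k₂−k₁)·(e^(−k₁τ) − e^(−k₂τ)).
e^(−k₁τ) = e^(−0.360×2.04) = e^(−0.7344) = 0.4798; e^(−k₂τ) = e^(−6.202) = 0.002026.
C_B = 0.360×5.67/(3.04−0.360) × (0.4798−0.002026) = 0.7616×0.4778 = 0.3639 kmol/m³.

0.364 kmol/m³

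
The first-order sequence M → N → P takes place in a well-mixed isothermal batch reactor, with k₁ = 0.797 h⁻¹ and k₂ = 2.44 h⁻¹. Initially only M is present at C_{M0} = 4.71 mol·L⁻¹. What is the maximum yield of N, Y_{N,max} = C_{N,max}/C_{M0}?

0.190

Evaluating C_N at t_opt = ln(k₂/k₁)/(k₂−k₁) gives C_{N,max}/C_{M0} = (k₁/k₂)^[k₂/(k₂−k₁)].
= (0.797/2.44)^(2.44/(2.44−0.797)) = (0.3266)^(1.485) = 0.1898.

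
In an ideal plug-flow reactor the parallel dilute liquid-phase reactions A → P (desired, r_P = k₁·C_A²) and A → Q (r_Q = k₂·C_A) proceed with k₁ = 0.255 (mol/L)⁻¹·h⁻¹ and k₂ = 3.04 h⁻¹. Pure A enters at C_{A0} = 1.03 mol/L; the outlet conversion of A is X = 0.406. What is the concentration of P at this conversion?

C_A = C_{A0}(1−X) = 0.6118 mol/L.
Along a PFR/batch, dC_Q/dC_A = −r_Q/(r_P+r_Q) = −k₂/(k₂+k₁·C_A).
Integrating from C_{A0} to C_A: C_Q = (3.04/0.255)·ln[(3.04+0.255·1.03)/(3.04+0.255·0.612)] = 11.92·ln(3.303/3.196) = 0.3913 mol/L.
Then C_P = (C_{A0}−C_A) − C_Q = 0.4182 − 0.3913 = 0.02691 mol/L.

0.0269 mol/L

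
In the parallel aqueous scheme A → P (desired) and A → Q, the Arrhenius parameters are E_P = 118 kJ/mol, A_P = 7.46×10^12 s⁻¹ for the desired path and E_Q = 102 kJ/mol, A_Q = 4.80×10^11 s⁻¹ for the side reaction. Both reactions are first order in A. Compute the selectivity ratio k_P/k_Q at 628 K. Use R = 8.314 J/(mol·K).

0.725

Since both paths have the same order in A, the concentration cancels and S_{P/Q} = k_P/k_Q = (A_P/A_Q)·exp[(E_Q−E_P)/(RT)].
(E_Q−E_P)/(RT) = (102−118)×10³/(8.314×628) = -16000/5221 = -3.064.
k_P/k_Q = (7.46×10^12/4.80×10^11)·exp(-3.064) = 15.54 × 0.04668 = 0.725.
Since E_P > E_Q, raising the temperature improves selectivity toward P.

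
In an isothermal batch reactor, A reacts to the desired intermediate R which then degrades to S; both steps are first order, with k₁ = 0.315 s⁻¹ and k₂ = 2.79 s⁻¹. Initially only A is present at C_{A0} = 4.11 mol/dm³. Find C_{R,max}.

Evaluating C_R at t_opt = ln(k₂/k₁)/(k₂−k₁) gives C_{R,max}/C_{A0} = (k₁/k₂)^[k₂/(k₂−k₁)].
= (0.315/2.79)^(2.79/(2.79−0.315)) = (0.1129)^(1.127) = 0.08553.
C_{R,max} = 0.08553×4.11 = 0.352 mol/dm³.

0.352 mol/dm³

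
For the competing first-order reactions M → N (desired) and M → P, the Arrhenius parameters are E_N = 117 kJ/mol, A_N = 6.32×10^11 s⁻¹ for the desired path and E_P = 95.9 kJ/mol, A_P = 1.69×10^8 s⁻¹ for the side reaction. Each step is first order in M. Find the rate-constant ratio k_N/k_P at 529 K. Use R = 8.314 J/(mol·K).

30.9

With equal orders, S_{N/P} = k_N/k_P = (A_N/A_P)·exp[(E_P−E_N)/(RT)].
(E_P−E_N)/(RT) = (95.9−117)×10³/(8.314×529) = -21100/4398 = -4.798.
k_N/k_P = (6.32×10^11/1.69×10^8)·exp(-4.798) = 3740 × 0.008250 = 30.9.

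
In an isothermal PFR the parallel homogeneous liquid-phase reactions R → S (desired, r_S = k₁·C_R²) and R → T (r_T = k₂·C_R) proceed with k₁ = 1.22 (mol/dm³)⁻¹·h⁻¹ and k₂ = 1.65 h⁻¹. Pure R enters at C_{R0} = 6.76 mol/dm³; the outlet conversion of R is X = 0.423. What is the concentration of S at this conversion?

C_R = C_{R0}(1−X) = 3.901 mol/dm³.
Along a PFR/batch, dC_T/dC_R = −r_T/(r_S+r_T) = −k₂/(k₂+k₁·C_R).
Integrating from C_{R0} to C_R: C_T = (1.65/1.22)·ln[(1.65+1.22·6.76)/(1.65+1.22·3.90)] = 1.352·ln(9.897/6.409) = 0.5878 mol/dm³.
Then C_S = (C_{R0}−C_R) − C_T = 2.859 − 0.5878 = 2.272 mol/dm³.

2.27 mol/dm³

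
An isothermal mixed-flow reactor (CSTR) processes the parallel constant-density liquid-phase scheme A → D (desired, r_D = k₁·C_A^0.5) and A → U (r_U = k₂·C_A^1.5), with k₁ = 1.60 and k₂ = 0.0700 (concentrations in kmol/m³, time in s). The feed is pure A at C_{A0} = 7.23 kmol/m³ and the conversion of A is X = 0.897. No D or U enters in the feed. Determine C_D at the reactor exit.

Exit C_A = C_{A0}(1−X) = 7.23×0.103 = 0.7447 kmol/m³.
In a CSTR the entire volume is at exit conditions, so r_D = 1.60×0.7447^0.5 = 1.381 and r_U = 0.0700×0.7447^1.5 = 0.04498.
Fraction of consumed A going to D: r_D/(r_D+r_U) = 0.9684.
C_D = 0.9684·C_{A0}·X = 0.9684×7.23×0.897 = 6.28 kmol/m³.

6.28 kmol/m³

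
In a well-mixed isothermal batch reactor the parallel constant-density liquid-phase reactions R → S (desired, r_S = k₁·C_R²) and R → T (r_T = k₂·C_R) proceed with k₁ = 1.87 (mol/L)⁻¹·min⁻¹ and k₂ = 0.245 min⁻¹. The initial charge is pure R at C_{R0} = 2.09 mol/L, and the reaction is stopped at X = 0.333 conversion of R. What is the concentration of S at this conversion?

C_R = C_{R0}(1−X) = 1.394 mol/L.
Along a PFR/batch, dC_T/dC_R = −r_T/(r_S+r_T) = −k₂/(k₂+k₁·C_R).
Integrating from C_{R0} to C_R: C_T = (0.245/1.87)·ln[(0.245+1.87·2.09)/(0.245+1.87·1.39)] = 0.1310·ln(4.153/2.852) = 0.04925 mol/L.
Then C_S = (C_{R0}−C_R) − C_T = 0.6960 − 0.04925 = 0.6467 mol/L.

0.647 mol/L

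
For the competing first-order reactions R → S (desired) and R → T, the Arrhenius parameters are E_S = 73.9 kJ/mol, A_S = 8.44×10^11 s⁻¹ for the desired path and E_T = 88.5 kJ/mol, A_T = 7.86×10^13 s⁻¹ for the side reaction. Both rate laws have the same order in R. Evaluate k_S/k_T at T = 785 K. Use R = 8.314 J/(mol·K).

k_S/k_T = (A_S/A_T)·exp[−(E_S−E_T)/(RT)] = (A_S/A_T)·exp[(E_T−E_S)/(RT)].
(E_T−E_S)/(RT) = (88.5−73.9)×10³/(8.314×785) = 14600/6526 = 2.237.
k_S/k_T = (8.44×10^11/7.86×10^13)·exp(2.237) = 0.01074 × 9.366 = 0.101.
Since E_S < E_T, lowering the temperature improves selectivity toward S.

0.101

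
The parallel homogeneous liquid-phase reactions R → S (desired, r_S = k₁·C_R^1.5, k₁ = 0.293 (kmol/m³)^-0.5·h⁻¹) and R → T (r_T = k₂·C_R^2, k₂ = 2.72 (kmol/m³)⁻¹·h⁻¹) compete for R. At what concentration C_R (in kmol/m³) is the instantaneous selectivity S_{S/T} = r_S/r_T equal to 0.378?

S_{S/T} = (k₁/k₂)·C_R^-0.5 ⇒ C_R = (S·k₂/k₁)^(-2).
= (0.378×2.72/0.293)^(-2) = (3.509)^(-2) = 0.0812 kmol/m³.

0.0812 kmol/m³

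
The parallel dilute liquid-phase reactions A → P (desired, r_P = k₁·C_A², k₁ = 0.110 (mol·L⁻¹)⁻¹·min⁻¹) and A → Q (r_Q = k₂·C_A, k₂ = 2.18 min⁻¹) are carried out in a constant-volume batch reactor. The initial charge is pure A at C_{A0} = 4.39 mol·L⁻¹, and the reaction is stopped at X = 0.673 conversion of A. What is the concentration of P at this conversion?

C_A = C_{A0}(1−X) = 1.436 mol·L⁻¹.
Along a PFR/batch, dC_Q/dC_A = −r_Q/(r_P+r_Q) = −k₂/(k₂+k₁·C_A).
Integrating from C_{A0} to C_A: C_Q = (2.18/0.110)·ln[(2.18+0.110·4.39)/(2.18+0.110·1.44)] = 19.82·ln(2.663/2.338) = 2.580 mol·L⁻¹.
Then C_P = (C_{A0}−C_A) − C_Q = 2.954 − 2.580 = 0.3750 mol·L⁻¹.

0.375 mol·L⁻¹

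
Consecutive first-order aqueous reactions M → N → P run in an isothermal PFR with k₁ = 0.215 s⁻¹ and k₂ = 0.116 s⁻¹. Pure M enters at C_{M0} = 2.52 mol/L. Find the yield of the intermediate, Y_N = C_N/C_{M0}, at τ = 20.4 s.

0.177

The intermediate concentration in a first-order A→B→C sequence is C_N = k₁C_{M0}(e^(−k₁τ) − e^(−k₂τ))/(k₂−k₁).
e^(−k₁τ) = e^(−0.215×20.4) = e^(−4.386) = 0.01245; e^(−k₂τ) = e^(−2.366) = 0.09382.
C_N = 0.215×2.52/(0.116−0.215) × (0.01245−0.09382) = (-5.473)×(-0.08137) = 0.4453 mol/L.
Y_N = C_N/C_{M0} = 0.4453/2.52 = 0.177.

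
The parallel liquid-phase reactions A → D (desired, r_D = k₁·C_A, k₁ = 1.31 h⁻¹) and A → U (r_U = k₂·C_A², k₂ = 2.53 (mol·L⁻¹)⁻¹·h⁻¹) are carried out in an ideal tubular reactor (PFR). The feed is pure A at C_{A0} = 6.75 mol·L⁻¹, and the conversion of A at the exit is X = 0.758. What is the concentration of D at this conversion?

0.630 mol·L⁻¹

C_A = C_{A0}(1−X) = 1.633 mol·L⁻¹.
Along a PFR/batch, dC_D/dC_A = −r_D/(r_D+r_U) = −k₁/(k₁+k₂·C_A).
Integrating from C_{A0} to C_A: C_D = (1.31/2.53)·ln[(1.31+2.53·6.75)/(1.31+2.53·1.63)] = 0.5178·ln(18.39/5.443) = 0.6303 mol·L⁻¹.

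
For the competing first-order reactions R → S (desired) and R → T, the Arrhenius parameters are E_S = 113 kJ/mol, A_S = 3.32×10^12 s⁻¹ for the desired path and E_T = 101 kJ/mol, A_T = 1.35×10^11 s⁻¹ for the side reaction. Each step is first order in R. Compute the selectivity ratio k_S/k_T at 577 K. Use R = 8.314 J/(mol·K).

With equal orders, S_{S/T} = k_S/k_T = (A_S/A_T)·exp[(E_T−E_S)/(RT)].
(E_T−E_S)/(RT) = (101−113)×10³/(8.314×577) = -12000/4797 = -2.501.
k_S/k_T = (3.32×10^12/1.35×10^11)·exp(-2.501) = 24.59 × 0.08196 = 2.02.
Since E_S > E_T, raising the temperature improves selectivity toward S.

2.02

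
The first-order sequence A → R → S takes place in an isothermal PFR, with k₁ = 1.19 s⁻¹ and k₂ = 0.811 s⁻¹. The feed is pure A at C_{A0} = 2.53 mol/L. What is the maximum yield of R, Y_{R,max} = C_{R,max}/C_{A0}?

0.440

Evaluating C_R at τ_opt = ln(k₂/k₁)/(k₂−k₁) gives C_{R,max}/C_{A0} = (k₁/k₂)^[k₂/(k₂−k₁)].
= (1.19/0.811)^(0.811/(0.811−1.19)) = (1.467)^(-2.140) = 0.4402.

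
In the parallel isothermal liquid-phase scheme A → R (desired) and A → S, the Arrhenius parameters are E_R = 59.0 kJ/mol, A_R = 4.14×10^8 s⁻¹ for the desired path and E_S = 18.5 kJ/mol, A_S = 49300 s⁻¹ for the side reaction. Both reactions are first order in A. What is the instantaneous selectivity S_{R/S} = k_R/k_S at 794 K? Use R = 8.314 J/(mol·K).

k_R/k_S = (A_R/A_S)·exp[−(E_R−E_S)/(RT)] = (A_R/A_S)·exp[(E_S−E_R)/(RT)].
(E_S−E_R)/(RT) = (18.5−59.0)×10³/(8.314×794) = -40500/6601 = -6.135.
k_R/k_S = (4.14×10^8/49300)·exp(-6.135) = 8398 × 0.002165 = 18.2.
Since E_R > E_S, raising the temperature improves selectivity toward R.

18.2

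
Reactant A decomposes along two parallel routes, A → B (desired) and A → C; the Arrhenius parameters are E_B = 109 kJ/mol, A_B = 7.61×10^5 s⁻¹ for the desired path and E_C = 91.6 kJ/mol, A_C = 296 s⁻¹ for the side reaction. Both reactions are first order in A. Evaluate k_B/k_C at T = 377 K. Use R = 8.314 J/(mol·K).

k_B/k_C = (A_B/A_C)·exp[−(E_B−E_C)/(RT)] = (A_B/A_C)·exp[(E_C−E_B)/(RT)].
(E_C−E_B)/(RT) = (91.6−109)×10³/(8.314×377) = -17400/3134 = -5.551.
k_B/k_C = (7.61×10^5/296)·exp(-5.551) = 2571 × 0.003882 = 9.98.

9.98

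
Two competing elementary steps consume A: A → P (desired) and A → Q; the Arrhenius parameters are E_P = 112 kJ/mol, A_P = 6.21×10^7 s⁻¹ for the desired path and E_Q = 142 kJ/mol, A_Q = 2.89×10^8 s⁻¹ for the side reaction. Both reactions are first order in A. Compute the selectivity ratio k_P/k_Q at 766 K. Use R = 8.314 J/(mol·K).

23.9

Since both paths have the same order in A, the concentration cancels and S_{P/Q} = k_P/k_Q = (A_P/A_Q)·exp[(E_Q−E_P)/(RT)].
(E_Q−E_P)/(RT) = (142−112)×10³/(8.314×766) = 30000/6369 = 4.711.
k_P/k_Q = (6.21×10^7/2.89×10^8)·exp(4.711) = 0.2149 × 111.1 = 23.9.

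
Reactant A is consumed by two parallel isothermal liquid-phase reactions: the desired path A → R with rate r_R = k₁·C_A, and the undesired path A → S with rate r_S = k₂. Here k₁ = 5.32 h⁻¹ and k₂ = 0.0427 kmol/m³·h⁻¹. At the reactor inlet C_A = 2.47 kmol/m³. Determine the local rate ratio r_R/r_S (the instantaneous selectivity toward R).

308

S_{R/S} = r_R/r_S = (k₁·C_A)/(k₂) = (k₁/k₂)·C_A.
= (5.32×2.470) / (0.0427) = 13.14/0.04270 = 308.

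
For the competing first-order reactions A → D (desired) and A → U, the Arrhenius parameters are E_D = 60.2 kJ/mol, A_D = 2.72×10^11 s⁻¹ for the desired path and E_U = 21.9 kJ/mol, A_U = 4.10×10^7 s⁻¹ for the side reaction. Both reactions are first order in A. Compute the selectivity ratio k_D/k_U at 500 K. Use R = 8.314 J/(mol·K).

0.661

k_D/k_U = (A_D/A_U)·exp[−(E_D−E_U)/(RT)] = (A_D/A_U)·exp[(E_U−E_D)/(RT)].
(E_U−E_D)/(RT) = (21.9−60.2)×10³/(8.314×500) = -38300/4157 = -9.213.
k_D/k_U = (2.72×10^11/4.10×10^7)·exp(-9.213) = 6634 × 9.970×10^-5 = 0.661.
Since E_D > E_U, raising the temperature improves selectivity toward D.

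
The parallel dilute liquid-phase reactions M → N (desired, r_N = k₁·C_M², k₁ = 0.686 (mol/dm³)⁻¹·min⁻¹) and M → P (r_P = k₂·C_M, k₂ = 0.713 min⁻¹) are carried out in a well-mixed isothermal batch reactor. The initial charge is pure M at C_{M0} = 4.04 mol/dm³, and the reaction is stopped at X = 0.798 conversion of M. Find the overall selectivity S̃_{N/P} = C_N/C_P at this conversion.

C_M = C_{M0}(1−X) = 0.8161 mol/dm³.
Along a PFR/batch, dC_P/dC_M = −r_P/(r_N+r_P) = −k₂/(k₂+k₁·C_M).
Integrating from C_{M0} to C_M: C_P = (0.713/0.686)·ln[(0.713+0.686·4.04)/(0.713+0.686·0.816)] = 1.039·ln(3.484/1.273) = 1.047 mol/dm³.
Then C_N = (C_{M0}−C_M) − C_P = 3.224 − 1.047 = 2.177 mol/dm³.
S̃_{N/P} = C_N/C_P = 2.177/1.047 = 2.08.

2.08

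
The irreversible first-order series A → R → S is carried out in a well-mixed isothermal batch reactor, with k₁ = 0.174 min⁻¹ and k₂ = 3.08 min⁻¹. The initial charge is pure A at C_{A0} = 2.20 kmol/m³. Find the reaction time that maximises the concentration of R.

The intermediate peaks when r₁ = r₂, i.e. k₁e^(−k₁t) = k₂e^(−k₂t), giving t_opt = ln(k₂/k₁)/(k₂−k₁).
= ln(3.08/0.174)/(3.08−0.174) = ln(17.70)/2.906 = 2.874/2.906 = 0.989 min.

0.989 min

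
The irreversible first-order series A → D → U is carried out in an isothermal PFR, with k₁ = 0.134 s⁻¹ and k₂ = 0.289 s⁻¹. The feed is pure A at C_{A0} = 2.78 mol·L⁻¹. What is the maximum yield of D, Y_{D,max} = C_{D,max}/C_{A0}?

At the optimum, C_{D,max}/C_{A0} = (k₁/k₂)^[k₂/(k₂−k₁)].
= (0.134/0.289)^(0.289/(0.289−0.134)) = (0.4637)^(1.865) = 0.2386.

0.239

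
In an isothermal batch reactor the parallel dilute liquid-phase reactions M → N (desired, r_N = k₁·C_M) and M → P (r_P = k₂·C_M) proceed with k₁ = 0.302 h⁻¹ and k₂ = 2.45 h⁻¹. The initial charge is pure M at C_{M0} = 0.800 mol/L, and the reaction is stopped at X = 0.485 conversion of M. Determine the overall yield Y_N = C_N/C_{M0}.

C_M = C_{M0}(1−X) = 0.4120 mol/L.
Both paths are first order in M, so the instantaneous fraction to N is constant: dC_N/d(−C_M) = k₁/(k₁+k₂) = 0.1097.
C_N = 0.1097·(C_{M0}−C_M) = 0.1097×0.3880 = 0.0426 mol/L.
Y_N = C_N/C_{M0} = 0.04258/0.800 = 0.0532.

0.0532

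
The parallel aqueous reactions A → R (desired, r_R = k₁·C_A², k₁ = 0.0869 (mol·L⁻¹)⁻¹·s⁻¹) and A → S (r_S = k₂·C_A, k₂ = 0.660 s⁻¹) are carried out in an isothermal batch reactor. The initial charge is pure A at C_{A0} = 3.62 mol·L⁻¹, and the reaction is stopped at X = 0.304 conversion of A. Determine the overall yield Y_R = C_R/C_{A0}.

0.0873

C_A = C_{A0}(1−X) = 2.520 mol·L⁻¹.
Along a PFR/batch, dC_S/dC_A = −r_S/(r_R+r_S) = −k₂/(k₂+k₁·C_A).
Integrating from C_{A0} to C_A: C_S = (0.660/0.0869)·ln[(0.660+0.0869·3.62)/(0.660+0.0869·2.52)] = 7.595·ln(0.9746/0.8789) = 0.7844 mol·L⁻¹.
Then C_R = (C_{A0}−C_A) − C_S = 1.100 − 0.7844 = 0.3161 mol·L⁻¹.
Y_R = C_R/C_{A0} = 0.3161/3.62 = 0.0873.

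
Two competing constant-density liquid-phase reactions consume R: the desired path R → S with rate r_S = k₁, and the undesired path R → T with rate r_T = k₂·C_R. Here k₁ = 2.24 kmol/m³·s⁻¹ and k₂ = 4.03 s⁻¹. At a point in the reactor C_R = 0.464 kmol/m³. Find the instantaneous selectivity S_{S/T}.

1.20

S_{S/T} = r_S/r_T = (k₁)/(k₂·C_R) = (k₁/k₂)·C_R⁻¹.
= (2.24) / (4.03×0.4640) = 2.240/1.870 = 1.20.
The undesired path is higher order in R, so low C_R (CSTR or dilute feed) favours S.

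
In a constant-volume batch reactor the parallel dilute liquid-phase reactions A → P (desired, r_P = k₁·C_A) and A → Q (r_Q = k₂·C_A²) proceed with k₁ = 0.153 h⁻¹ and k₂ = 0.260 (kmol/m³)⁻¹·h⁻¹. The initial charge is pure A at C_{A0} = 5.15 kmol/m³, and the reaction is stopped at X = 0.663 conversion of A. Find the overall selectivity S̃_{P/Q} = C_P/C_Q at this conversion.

0.185

C_A = C_{A0}(1−X) = 1.736 kmol/m³.
Along a PFR/batch, dC_P/dC_A = −r_P/(r_P+r_Q) = −k₁/(k₁+k₂·C_A).
Integrating from C_{A0} to C_A: C_P = (0.153/0.260)·ln[(0.153+0.260·5.15)/(0.153+0.260·1.74)] = 0.5885·ln(1.492/0.6042) = 0.5319 kmol/m³.
C_Q = (C_{A0}−C_A)−C_P = 2.883 kmol/m³; S̃_{P/Q} = 0.5319/2.883 = 0.185.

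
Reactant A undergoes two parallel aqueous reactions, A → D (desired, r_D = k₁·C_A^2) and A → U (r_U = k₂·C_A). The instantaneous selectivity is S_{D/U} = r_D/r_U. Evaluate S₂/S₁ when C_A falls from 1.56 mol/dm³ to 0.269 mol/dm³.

0.172

S_{D/U} = (k₁/k₂)·C_A, so S₂/S₁ = (C_{A,2}/C_{A,1}).
= 0.269/1.56 = 0.172.
Selectivity toward D falls as C_A falls — high-concentration operation is favoured.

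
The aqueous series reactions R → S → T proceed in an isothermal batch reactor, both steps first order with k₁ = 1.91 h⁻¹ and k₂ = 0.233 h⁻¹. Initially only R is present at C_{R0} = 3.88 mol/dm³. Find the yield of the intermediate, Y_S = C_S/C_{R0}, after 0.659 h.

0.653

The intermediate concentration in a first-order A→B→C sequence is C_S = k₁C_{R0}(e^(−k₁t) − e^(−k₂t))/(k₂−k₁).
e^(−k₁t) = e^(−1.91×0.659) = e^(−1.259) = 0.2840; e^(−k₂t) = e^(−0.1535) = 0.8577.
C_S = 1.91×3.88/(0.233−1.91) × (0.2840−0.8577) = (-4.419)×(-0.5736) = 2.535 mol/dm³.
Y_S = C_S/C_{R0} = 2.535/3.88 = 0.653.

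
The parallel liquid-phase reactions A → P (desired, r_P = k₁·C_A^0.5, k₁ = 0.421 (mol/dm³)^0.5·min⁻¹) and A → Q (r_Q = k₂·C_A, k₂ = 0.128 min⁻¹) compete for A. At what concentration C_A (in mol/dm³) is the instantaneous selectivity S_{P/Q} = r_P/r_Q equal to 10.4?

0.100 mol/dm³

S_{P/Q} = (k₁/k₂)·C_A^-0.5 ⇒ C_A = (S·k₂/k₁)^(-2).
= (10.4×0.128/0.421)^(-2) = (3.162)^(-2) = 0.100 mol/dm³.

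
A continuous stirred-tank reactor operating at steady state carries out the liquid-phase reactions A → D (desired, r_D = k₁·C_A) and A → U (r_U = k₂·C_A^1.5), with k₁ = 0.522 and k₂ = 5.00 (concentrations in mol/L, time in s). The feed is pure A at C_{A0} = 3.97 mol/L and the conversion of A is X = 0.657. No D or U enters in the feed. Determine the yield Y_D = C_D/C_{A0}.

0.0540

Exit C_A = C_{A0}(1−X) = 3.97×0.343 = 1.362 mol/L.
Rates in a CSTR are evaluated at the outlet concentration: r_D = 0.522×1.362 = 0.7108, r_U = 5.00×1.362^1.5 = 7.945.
Fraction of consumed A going to D: r_D/(r_D+r_U) = 0.08212.
C_D = 0.08212·C_{A0}·X = 0.08212×3.97×0.657 = 0.214 mol/L; Y_D = C_D/C_{A0} = 0.0540.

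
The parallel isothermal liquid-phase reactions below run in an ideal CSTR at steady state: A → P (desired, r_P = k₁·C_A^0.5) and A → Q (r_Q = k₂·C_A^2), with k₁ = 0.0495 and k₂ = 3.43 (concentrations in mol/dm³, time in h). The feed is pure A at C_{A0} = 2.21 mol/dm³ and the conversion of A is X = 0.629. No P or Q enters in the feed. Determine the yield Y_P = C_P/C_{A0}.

0.0120

Exit C_A = C_{A0}(1−X) = 2.21×0.371 = 0.8199 mol/dm³.
A CSTR operates uniformly at the exit composition, giving r_P = 0.04482 and r_Q = 2.306 (each k·C_A^n at C_A = 0.8199).
Fraction of consumed A going to P: r_P/(r_P+r_Q) = 0.01907.
C_P = 0.01907·C_{A0}·X = 0.01907×2.21×0.629 = 0.0265 mol/dm³; Y_P = C_P/C_{A0} = 0.0120.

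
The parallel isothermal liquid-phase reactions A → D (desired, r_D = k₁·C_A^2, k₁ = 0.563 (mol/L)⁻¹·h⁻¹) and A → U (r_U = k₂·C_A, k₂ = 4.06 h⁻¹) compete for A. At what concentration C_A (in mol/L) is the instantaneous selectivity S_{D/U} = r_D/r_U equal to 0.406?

S_{D/U} = (k₁/k₂)·C_A ⇒ C_A = S·k₂/k₁.
= 0.406×4.06/0.563 = 2.93 mol/L.

2.93 mol/L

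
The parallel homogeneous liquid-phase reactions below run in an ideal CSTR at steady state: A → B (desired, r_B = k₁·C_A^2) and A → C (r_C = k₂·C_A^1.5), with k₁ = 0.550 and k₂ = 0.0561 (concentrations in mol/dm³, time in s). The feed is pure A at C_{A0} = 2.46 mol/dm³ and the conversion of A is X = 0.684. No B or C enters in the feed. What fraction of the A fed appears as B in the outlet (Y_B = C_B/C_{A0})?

0.613

Exit C_A = C_{A0}(1−X) = 2.46×0.316 = 0.7774 mol/dm³.
Rates in a CSTR are evaluated at the outlet concentration: r_B = 0.550×0.7774^2 = 0.3324, r_C = 0.0561×0.7774^1.5 = 0.03845.
Fraction of consumed A going to B: r_B/(r_B+r_C) = 0.8963.
C_B = 0.8963·C_{A0}·X = 0.8963×2.46×0.684 = 1.51 mol/dm³; Y_B = C_B/C_{A0} = 0.613.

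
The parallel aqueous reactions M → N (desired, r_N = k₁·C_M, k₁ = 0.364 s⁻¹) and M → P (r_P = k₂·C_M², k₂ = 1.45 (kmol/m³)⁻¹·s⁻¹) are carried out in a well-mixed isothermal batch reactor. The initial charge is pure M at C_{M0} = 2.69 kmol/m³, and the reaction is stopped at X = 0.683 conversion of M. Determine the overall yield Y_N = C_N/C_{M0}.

C_M = C_{M0}(1−X) = 0.8527 kmol/m³.
Along a PFR/batch, dC_N/dC_M = −r_N/(r_N+r_P) = −k₁/(k₁+k₂·C_M).
Integrating from C_{M0} to C_M: C_N = (0.364/1.45)·ln[(0.364+1.45·2.69)/(0.364+1.45·0.853)] = 0.2510·ln(4.264/1.600) = 0.2460 kmol/m³.
Y_N = C_N/C_{M0} = 0.2460/2.69 = 0.0915.

0.0915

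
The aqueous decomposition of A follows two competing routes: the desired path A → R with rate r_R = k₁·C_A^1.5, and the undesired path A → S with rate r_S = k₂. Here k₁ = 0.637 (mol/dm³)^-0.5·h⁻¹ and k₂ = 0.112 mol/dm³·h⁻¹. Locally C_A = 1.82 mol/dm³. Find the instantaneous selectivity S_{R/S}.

14.0

S_{R/S} = r_R/r_S = (k₁·C_A^1.5)/(k₂) = (k₁/k₂)·C_A^1.5.
= (0.637×1.820^1.5) / (0.112) = 1.564/0.1120 = 14.0.
Since the desired path is higher order in A, keeping C_A high (PFR or concentrated feed) favours R.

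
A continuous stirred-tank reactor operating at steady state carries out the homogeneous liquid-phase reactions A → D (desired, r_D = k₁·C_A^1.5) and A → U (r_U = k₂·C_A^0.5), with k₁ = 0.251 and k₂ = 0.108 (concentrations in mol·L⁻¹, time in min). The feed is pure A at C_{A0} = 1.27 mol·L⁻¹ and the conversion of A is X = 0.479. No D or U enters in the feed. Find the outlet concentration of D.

0.369 mol·L⁻¹

Exit C_A = C_{A0}(1−X) = 1.27×0.521 = 0.6617 mol·L⁻¹.
A CSTR operates uniformly at the exit composition, giving r_D = 0.1351 and r_U = 0.08785 (each k·C_A^n at C_A = 0.6617).
Fraction of consumed A going to D: r_D/(r_D+r_U) = 0.6060.
C_D = 0.6060·C_{A0}·X = 0.6060×1.27×0.479 = 0.369 mol·L⁻¹.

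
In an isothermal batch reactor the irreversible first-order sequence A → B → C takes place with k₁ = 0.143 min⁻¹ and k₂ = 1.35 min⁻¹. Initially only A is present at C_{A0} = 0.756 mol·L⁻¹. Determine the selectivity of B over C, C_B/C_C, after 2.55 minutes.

Solving the coupled first-order balances gives C_B(t) = [k₁/(k₂−k₁)]·C_{A0}·(e^(−k₁t) − e^(−k₂t)).
e^(−k₁t) = e^(−0.143×2.55) = e^(−0.3646) = 0.6944; e^(−k₂t) = e^(−3.442) = 0.03198.
C_B = 0.143×0.756/(1.35−0.143) × (0.6944−0.03198) = 0.08957×0.6625 = 0.05933 mol·L⁻¹.
C_A = C_{A0}e^(−k₁t) = 0.5250 mol·L⁻¹, so C_C = C_{A0}−C_A−C_B = 0.1717 mol·L⁻¹; C_B/C_C = 0.346.

0.346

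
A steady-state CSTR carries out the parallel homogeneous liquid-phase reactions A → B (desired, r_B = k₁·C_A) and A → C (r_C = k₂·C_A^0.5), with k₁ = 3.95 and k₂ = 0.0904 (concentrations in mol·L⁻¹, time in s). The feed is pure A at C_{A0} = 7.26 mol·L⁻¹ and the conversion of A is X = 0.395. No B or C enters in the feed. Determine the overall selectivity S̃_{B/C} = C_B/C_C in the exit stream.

Exit C_A = C_{A0}(1−X) = 7.26×0.605 = 4.392 mol·L⁻¹.
In a CSTR the entire volume is at exit conditions, so r_B = 3.95×4.392 = 17.35 and r_C = 0.0904×4.392^0.5 = 0.1895.
Overall selectivity = C_B/C_C = r_Bτ/(r_Cτ) = r_B/r_C = 91.6.

91.6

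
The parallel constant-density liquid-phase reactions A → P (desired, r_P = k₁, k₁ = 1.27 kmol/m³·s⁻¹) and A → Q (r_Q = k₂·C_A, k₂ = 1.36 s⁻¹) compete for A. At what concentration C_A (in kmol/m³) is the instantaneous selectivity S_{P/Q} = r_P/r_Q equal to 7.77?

S_{P/Q} = (k₁/k₂)·C_A⁻¹ ⇒ C_A = (S·k₂/k₁)^(-1).
= (7.77×1.36/1.27)^(-1) = (8.321)^(-1) = 0.120 kmol/m³.

0.120 kmol/m³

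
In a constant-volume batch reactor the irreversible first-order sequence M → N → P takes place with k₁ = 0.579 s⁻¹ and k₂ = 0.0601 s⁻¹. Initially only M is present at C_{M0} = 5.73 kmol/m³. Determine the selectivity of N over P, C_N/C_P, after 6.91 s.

For first-order series with pure M initially, C_N(t) = k₁C_{M0}/(k₂−k₁)·(e^(−k₁t) − e^(−k₂t)).
e^(−k₁t) = e^(−0.579×6.91) = e^(−4.001) = 0.01830; e^(−k₂t) = e^(−0.4153) = 0.6601.
C_N = 0.579×5.73/(0.0601−0.579) × (0.01830−0.6601) = (-6.394)×(-0.6418) = 4.104 kmol/m³.
C_M = C_{M0}e^(−k₁t) = 0.1049 kmol/m³, so C_P = C_{M0}−C_M−C_N = 1.521 kmol/m³; C_N/C_P = 2.70.

2.70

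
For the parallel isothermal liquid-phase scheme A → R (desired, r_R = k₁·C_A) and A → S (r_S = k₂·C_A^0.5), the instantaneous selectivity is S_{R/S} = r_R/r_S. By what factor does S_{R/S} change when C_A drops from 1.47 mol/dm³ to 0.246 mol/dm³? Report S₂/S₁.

S_{R/S} = (k₁/k₂)·C_A^0.5, so S₂/S₁ = (C_{A,2}/C_{A,1})^0.5.
= (0.246/1.47)^0.5 = (0.1673)^0.5 = 0.409.

0.409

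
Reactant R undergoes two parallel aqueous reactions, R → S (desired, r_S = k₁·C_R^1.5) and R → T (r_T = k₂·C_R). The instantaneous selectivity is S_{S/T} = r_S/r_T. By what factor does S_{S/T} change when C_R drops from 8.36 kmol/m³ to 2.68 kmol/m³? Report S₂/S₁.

0.566

S_{S/T} = (k₁/k₂)·C_R^0.5, so S₂/S₁ = (C_{R,2}/C_{R,1})^0.5.
= (2.68/8.36)^0.5 = (0.3206)^0.5 = 0.566.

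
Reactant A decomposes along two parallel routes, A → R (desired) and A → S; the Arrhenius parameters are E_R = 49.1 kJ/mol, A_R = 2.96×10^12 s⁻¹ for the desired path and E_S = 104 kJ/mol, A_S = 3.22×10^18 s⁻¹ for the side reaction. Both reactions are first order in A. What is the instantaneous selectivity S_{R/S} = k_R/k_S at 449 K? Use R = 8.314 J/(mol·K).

Since both paths have the same order in A, the concentration cancels and S_{R/S} = k_R/k_S = (A_R/A_S)·exp[(E_S−E_R)/(RT)].
(E_S−E_R)/(RT) = (104−49.1)×10³/(8.314×449) = 54900/3733 = 14.71.
k_R/k_S = (2.96×10^12/3.22×10^18)·exp(14.71) = 9.193×10^-7 × 2.438×10^6 = 2.24.
Since E_R < E_S, lowering the temperature improves selectivity toward R.

2.24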